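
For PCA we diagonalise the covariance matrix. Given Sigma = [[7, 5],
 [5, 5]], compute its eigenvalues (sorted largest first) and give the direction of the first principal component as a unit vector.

Step 1 — characteristic polynomial of 2×2 Sigma:
  det(Sigma - λI) = λ² - trace · λ + det = 0.
  trace = 7 + 5 = 12, det = 7·5 - (5)² = 10.
Step 2 — discriminant:
  Δ = trace² - 4·det = 144 - 40 = 104.
Step 3 — eigenvalues:
  λ = (trace ± √Δ)/2 = (12 ± 10.198)/2,
  λ_1 = 11.099,  λ_2 = 0.901.

Step 4 — unit eigenvector for λ_1: solve (Sigma - λ_1 I)v = 0. First row:
  (7 - 11.099)·v_x + (5)·v_y = 0, i.e. (-4.099)·v_x + (5)·v_y = 0,
  so v ∝ (b, λ_1 - a) = (5, 4.099) = u.
  ||u|| = √((5)² + (4.099)²) = √(41.802) ≈ 6.4654,
  v_1 = u/||u|| ≈ (0.7733, 0.634) (||v_1|| = 1).

λ_1 = 11.099,  λ_2 = 0.901;  v_1 ≈ (0.7733, 0.634)


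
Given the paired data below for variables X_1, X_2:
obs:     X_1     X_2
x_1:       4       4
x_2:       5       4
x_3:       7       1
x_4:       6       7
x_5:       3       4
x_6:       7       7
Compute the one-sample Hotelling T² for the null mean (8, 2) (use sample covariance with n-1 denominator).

Step 1 — sample mean vector:
  mean(X_1) = (4 + 5 + 7 + 6 + 3 + 7) / 6 = 32/6 = 5.3333
  mean(X_2) = (4 + 4 + 1 + 7 + 4 + 7) / 6 = 27/6 = 4.5
  x̄ = (5.3333, 4.5),  deviation x̄ - mu_0 = (5.3333, 4.5) - (8, 2) = (-2.6667, 2.5).

Step 2 — sample covariance matrix, S[i,j] = (1/(n-1)) · Σ_k (x_{k,i} - mean_i) · (x_{k,j} - mean_j), divisor n-1 = 5:
  S[X_1,X_1] = ((-1.3333)·(-1.3333) + (-0.3333)·(-0.3333) + (1.6667)·(1.6667) + (0.6667)·(0.6667) + (-2.3333)·(-2.3333) + (1.6667)·(1.6667)) / 5 = 13.3333/5 = 2.6667
  S[X_1,X_2] = ((-1.3333)·(-0.5) + (-0.3333)·(-0.5) + (1.6667)·(-3.5) + (0.6667)·(2.5) + (-2.3333)·(-0.5) + (1.6667)·(2.5)) / 5 = 2/5 = 0.4
  S[X_2,X_2] = ((-0.5)·(-0.5) + (-0.5)·(-0.5) + (-3.5)·(-3.5) + (2.5)·(2.5) + (-0.5)·(-0.5) + (2.5)·(2.5)) / 5 = 25.5/5 = 5.1
  S = [[2.6667, 0.4],
 [0.4, 5.1]].

Step 3 — invert S. det(S) = 2.6667·5.1 - (0.4)² = 13.44.
  S^{-1} = (1/det) · [[d, -b], [-b, a]] = [[0.3795, -0.0298],
 [-0.0298, 0.1984]].

Step 4 — quadratic form (x̄ - mu_0)^T · S^{-1} · (x̄ - mu_0):
  S^{-1} · (x̄ - mu_0) = (-1.0863, 0.5754),
  (x̄ - mu_0)^T · [...] = (-2.6667)·(-1.0863) + (2.5)·(0.5754) = 4.3353.

Step 5 — scale by n: T² = 6 · 4.3353 = 26.0119.

T² ≈ 26.0119


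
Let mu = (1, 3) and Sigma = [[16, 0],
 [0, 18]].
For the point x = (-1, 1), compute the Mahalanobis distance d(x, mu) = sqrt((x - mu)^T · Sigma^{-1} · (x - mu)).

Step 1 — centre the observation: (x - mu) = (-2, -2).

Step 2 — invert Sigma. det(Sigma) = 16·18 - (0)² = 288.
  Sigma^{-1} = (1/det) · [[d, -b], [-b, a]] = [[0.0625, 0],
 [0, 0.0556]].

Step 3 — form the quadratic (x - mu)^T · Sigma^{-1} · (x - mu):
  Sigma^{-1} · (x - mu) = (-0.125, -0.1111).
  (x - mu)^T · [Sigma^{-1} · (x - mu)] = (-2)·(-0.125) + (-2)·(-0.1111) = 0.4722.

Step 4 — take square root: d = √(0.4722) ≈ 0.6872.

d(x, mu) = √(0.4722) ≈ 0.6872


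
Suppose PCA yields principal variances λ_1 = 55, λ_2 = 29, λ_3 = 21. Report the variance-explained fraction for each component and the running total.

Step 1 — total variance = trace(Sigma) = Σ λ_i = 55 + 29 + 21 = 105.

Step 2 — fraction explained by component i = λ_i / Σ λ:
  PC1: 55/105 = 0.5238
  PC2: 29/105 = 0.2762
  PC3: 21/105 = 0.2

Step 3 — cumulative fraction after k components = (λ_1 + ... + λ_k) / Σ λ:
  k = 1: 55/105 = 0.5238
  k = 2: (55 + 29)/105 = 84/105 = 0.8
  k = 3: (55 + 29 + 21)/105 = 105/105 = 1

Summary (fraction, with percent):

explained: PC1 0.5238 (52.38%), PC2 0.2762 (27.62%), PC3 0.2 (20%);  cumulative: 0.5238, 0.8, 1


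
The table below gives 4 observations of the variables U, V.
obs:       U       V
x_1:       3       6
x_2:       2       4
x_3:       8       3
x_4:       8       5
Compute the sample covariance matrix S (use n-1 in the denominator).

Step 1 — column means:
  mean(U) = (3 + 2 + 8 + 8) / 4 = 21/4 = 5.25
  mean(V) = (6 + 4 + 3 + 5) / 4 = 18/4 = 4.5

Step 2 — sample covariance S[i,j] = (1/(n-1)) · Σ_k (x_{k,i} - mean_i) · (x_{k,j} - mean_j), with n-1 = 3.
  S[U,U] = ((-2.25)·(-2.25) + (-3.25)·(-3.25) + (2.75)·(2.75) + (2.75)·(2.75)) / 3 = 30.75/3 = 10.25
  S[U,V] = ((-2.25)·(1.5) + (-3.25)·(-0.5) + (2.75)·(-1.5) + (2.75)·(0.5)) / 3 = -4.5/3 = -1.5
  S[V,V] = ((1.5)·(1.5) + (-0.5)·(-0.5) + (-1.5)·(-1.5) + (0.5)·(0.5)) / 3 = 5/3 = 1.6667

S is symmetric (S[j,i] = S[i,j]). Assembling:

S = [[10.25, -1.5],
 [-1.5, 1.6667]]


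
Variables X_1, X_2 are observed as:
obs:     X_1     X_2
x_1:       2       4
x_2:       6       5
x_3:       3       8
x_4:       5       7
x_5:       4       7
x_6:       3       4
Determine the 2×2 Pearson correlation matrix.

Step 1 — column means:
  mean(X_1) = (2 + 6 + 3 + 5 + 4 + 3) / 6 = 23/6 = 3.8333
  mean(X_2) = (4 + 5 + 8 + 7 + 7 + 4) / 6 = 35/6 = 5.8333

Step 2 — sample variances and covariances s[i,j] = (1/(n-1)) · Σ_k (x_{k,i} - mean_i) · (x_{k,j} - mean_j), with n-1 = 5:
  s[X_1,X_1] = ((-1.8333)·(-1.8333) + (2.1667)·(2.1667) + (-0.8333)·(-0.8333) + (1.1667)·(1.1667) + (0.1667)·(0.1667) + (-0.8333)·(-0.8333)) / 5 = 10.8333/5 = 2.1667
  s[X_1,X_2] = ((-1.8333)·(-1.8333) + (2.1667)·(-0.8333) + (-0.8333)·(2.1667) + (1.1667)·(1.1667) + (0.1667)·(1.1667) + (-0.8333)·(-1.8333)) / 5 = 2.8333/5 = 0.5667
  s[X_2,X_2] = ((-1.8333)·(-1.8333) + (-0.8333)·(-0.8333) + (2.1667)·(2.1667) + (1.1667)·(1.1667) + (1.1667)·(1.1667) + (-1.8333)·(-1.8333)) / 5 = 14.8333/5 = 2.9667
  Sample standard deviations s_i = √(s[i,i]):
  s(X_1) = √(2.1667) = 1.472
  s(X_2) = √(2.9667) = 1.7224

Step 3 — r_{ij} = s_{ij} / (s_i · s_j):
  r[X_1,X_1] = 1 (diagonal).
  r[X_1,X_2] = 0.5667 / (1.472 · 1.7224) = 0.5667 / 2.5353 = 0.2235
  r[X_2,X_2] = 1 (diagonal).

R is symmetric with unit diagonal. Assembling:

R = [[1, 0.2235],
 [0.2235, 1]]


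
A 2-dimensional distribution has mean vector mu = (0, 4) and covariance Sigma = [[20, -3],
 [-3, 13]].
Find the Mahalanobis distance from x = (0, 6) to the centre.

Step 1 — centre the observation: (x - mu) = (0, 2).

Step 2 — invert Sigma. det(Sigma) = 20·13 - (-3)² = 251.
  Sigma^{-1} = (1/det) · [[d, -b], [-b, a]] = [[0.0518, 0.012],
 [0.012, 0.0797]].

Step 3 — form the quadratic (x - mu)^T · Sigma^{-1} · (x - mu):
  Sigma^{-1} · (x - mu) = (0.0239, 0.1594).
  (x - mu)^T · [Sigma^{-1} · (x - mu)] = (0)·(0.0239) + (2)·(0.1594) = 0.3187.

Step 4 — take square root: d = √(0.3187) ≈ 0.5646.

d(x, mu) = √(0.3187) ≈ 0.5646


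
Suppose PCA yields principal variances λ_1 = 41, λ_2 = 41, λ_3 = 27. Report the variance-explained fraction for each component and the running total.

Step 1 — total variance = trace(Sigma) = Σ λ_i = 41 + 41 + 27 = 109.

Step 2 — fraction explained by component i = λ_i / Σ λ:
  PC1: 41/109 = 0.3761
  PC2: 41/109 = 0.3761
  PC3: 27/109 = 0.2477

Step 3 — cumulative fraction after k components = (λ_1 + ... + λ_k) / Σ λ:
  k = 1: 41/109 = 0.3761
  k = 2: (41 + 41)/109 = 82/109 = 0.7523
  k = 3: (41 + 41 + 27)/109 = 109/109 = 1

Summary (fraction, with percent):

explained: PC1 0.3761 (37.61%), PC2 0.3761 (37.61%), PC3 0.2477 (24.77%);  cumulative: 0.3761, 0.7523, 1


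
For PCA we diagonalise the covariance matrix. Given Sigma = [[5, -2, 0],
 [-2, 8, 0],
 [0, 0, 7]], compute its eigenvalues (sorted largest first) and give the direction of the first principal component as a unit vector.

Step 1 — characteristic polynomial p(λ) = det(λI - Sigma) = λ³ - tr·λ² + c_1·λ - det, where tr = trace, c_1 = sum of the principal 2×2 minors, det = det(Sigma):
  tr = 5 + 8 + 7 = 20,
  c_1 = (5·8 - (-2)²) + (5·7 - (0)²) + (8·7 - (0)²) = 36 + 35 + 56 = 127,
  det = 5·(8·7 - (0)²) - (-2)·((-2)·7 - (0)·(0)) + (0)·((-2)·(0) - 8·(0)) = 5·(56) - (-2)·(-14) + (0)·(0) = 252.
  So p(λ) = λ³ - 20λ² + 127λ - 252.
Step 2 — look for an integer root (rational root theorem: any rational root is an integer divisor of 252). Testing λ = 4:
  p(4) = 64 - 320 + 508 - 252 = 0  ✓
  Dividing out (λ - 4): p(λ) = (λ - 4)(λ² - 16λ + 63).
Step 3 — remaining eigenvalues from the quadratic λ² - 16λ + 63 = 0:
  Δ = 16² - 4·63 = 256 - 252 = 4,  λ = (16 ± √4)/2 = (16 ± 2)/2 = 9 or 7.
  Sorted: λ_1 = 9,  λ_2 = 7,  λ_3 = 4  (check: sum = 20 = tr ✓).

Step 4 — unit eigenvector for λ_1 = 9: v spans the null space of (Sigma - λ_1 I), whose rows are
  r_1 = (-4, -2, 0),  r_2 = (-2, -1, 0),  r_3 = (0, 0, -2).
  v is orthogonal to every row, so take v ∝ r_1 × r_3 = ((-2)·(-2) - (0)·(0), (0)·(0) - (-4)·(-2), (-4)·(0) - (-2)·(0)) = (4, -8, 0).
  Rescale (divide by 4): u = (1, -2, 0).
  ||u|| = √((1)² + (-2)² + (0)²) = √(5) ≈ 2.2361,  v_1 = u/||u|| ≈ (0.4472, -0.8944, 0) (||v_1|| = 1).

λ_1 = 9,  λ_2 = 7,  λ_3 = 4;  v_1 ≈ (0.4472, -0.8944, 0)


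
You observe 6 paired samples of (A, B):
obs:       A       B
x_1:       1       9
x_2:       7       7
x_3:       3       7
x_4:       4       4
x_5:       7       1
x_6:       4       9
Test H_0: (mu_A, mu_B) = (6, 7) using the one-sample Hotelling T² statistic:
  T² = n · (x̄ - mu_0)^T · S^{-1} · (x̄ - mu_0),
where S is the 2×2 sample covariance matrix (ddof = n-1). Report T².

Step 1 — sample mean vector:
  mean(A) = (1 + 7 + 3 + 4 + 7 + 4) / 6 = 26/6 = 4.3333
  mean(B) = (9 + 7 + 7 + 4 + 1 + 9) / 6 = 37/6 = 6.1667
  x̄ = (4.3333, 6.1667),  deviation x̄ - mu_0 = (4.3333, 6.1667) - (6, 7) = (-1.6667, -0.8333).

Step 2 — sample covariance matrix, S[i,j] = (1/(n-1)) · Σ_k (x_{k,i} - mean_i) · (x_{k,j} - mean_j), divisor n-1 = 5:
  S[A,A] = ((-3.3333)·(-3.3333) + (2.6667)·(2.6667) + (-1.3333)·(-1.3333) + (-0.3333)·(-0.3333) + (2.6667)·(2.6667) + (-0.3333)·(-0.3333)) / 5 = 27.3333/5 = 5.4667
  S[A,B] = ((-3.3333)·(2.8333) + (2.6667)·(0.8333) + (-1.3333)·(0.8333) + (-0.3333)·(-2.1667) + (2.6667)·(-5.1667) + (-0.3333)·(2.8333)) / 5 = -22.3333/5 = -4.4667
  S[B,B] = ((2.8333)·(2.8333) + (0.8333)·(0.8333) + (0.8333)·(0.8333) + (-2.1667)·(-2.1667) + (-5.1667)·(-5.1667) + (2.8333)·(2.8333)) / 5 = 48.8333/5 = 9.7667
  S = [[5.4667, -4.4667],
 [-4.4667, 9.7667]].

Step 3 — invert S. det(S) = 5.4667·9.7667 - (-4.4667)² = 33.44.
  S^{-1} = (1/det) · [[d, -b], [-b, a]] = [[0.2921, 0.1336],
 [0.1336, 0.1635]].

Step 4 — quadratic form (x̄ - mu_0)^T · S^{-1} · (x̄ - mu_0):
  S^{-1} · (x̄ - mu_0) = (-0.5981, -0.3589),
  (x̄ - mu_0)^T · [...] = (-1.6667)·(-0.5981) + (-0.8333)·(-0.3589) = 1.2959.

Step 5 — scale by n: T² = 6 · 1.2959 = 7.7751.

T² ≈ 7.7751


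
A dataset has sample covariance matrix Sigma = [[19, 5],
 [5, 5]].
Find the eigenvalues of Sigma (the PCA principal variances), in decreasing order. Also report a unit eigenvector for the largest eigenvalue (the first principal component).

Step 1 — characteristic polynomial of 2×2 Sigma:
  det(Sigma - λI) = λ² - trace · λ + det = 0.
  trace = 19 + 5 = 24, det = 19·5 - (5)² = 70.
Step 2 — discriminant:
  Δ = trace² - 4·det = 576 - 280 = 296.
Step 3 — eigenvalues:
  λ = (trace ± √Δ)/2 = (24 ± 17.2047)/2,
  λ_1 = 20.6023,  λ_2 = 3.3977.

Step 4 — unit eigenvector for λ_1: solve (Sigma - λ_1 I)v = 0. First row:
  (19 - 20.6023)·v_x + (5)·v_y = 0, i.e. (-1.6023)·v_x + (5)·v_y = 0,
  so v ∝ (b, λ_1 - a) = (5, 1.6023) = u.
  ||u|| = √((5)² + (1.6023)²) = √(27.5674) ≈ 5.2505,
  v_1 = u/||u|| ≈ (0.9523, 0.3052) (||v_1|| = 1).

λ_1 = 20.6023,  λ_2 = 3.3977;  v_1 ≈ (0.9523, 0.3052)


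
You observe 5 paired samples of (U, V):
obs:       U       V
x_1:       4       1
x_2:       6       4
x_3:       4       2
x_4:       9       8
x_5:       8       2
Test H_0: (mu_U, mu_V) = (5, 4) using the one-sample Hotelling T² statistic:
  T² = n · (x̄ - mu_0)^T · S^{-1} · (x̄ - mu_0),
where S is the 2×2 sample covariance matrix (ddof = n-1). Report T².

Step 1 — sample mean vector:
  mean(U) = (4 + 6 + 4 + 9 + 8) / 5 = 31/5 = 6.2
  mean(V) = (1 + 4 + 2 + 8 + 2) / 5 = 17/5 = 3.4
  x̄ = (6.2, 3.4),  deviation x̄ - mu_0 = (6.2, 3.4) - (5, 4) = (1.2, -0.6).

Step 2 — sample covariance matrix, S[i,j] = (1/(n-1)) · Σ_k (x_{k,i} - mean_i) · (x_{k,j} - mean_j), divisor n-1 = 4:
  S[U,U] = ((-2.2)·(-2.2) + (-0.2)·(-0.2) + (-2.2)·(-2.2) + (2.8)·(2.8) + (1.8)·(1.8)) / 4 = 20.8/4 = 5.2
  S[U,V] = ((-2.2)·(-2.4) + (-0.2)·(0.6) + (-2.2)·(-1.4) + (2.8)·(4.6) + (1.8)·(-1.4)) / 4 = 18.6/4 = 4.65
  S[V,V] = ((-2.4)·(-2.4) + (0.6)·(0.6) + (-1.4)·(-1.4) + (4.6)·(4.6) + (-1.4)·(-1.4)) / 4 = 31.2/4 = 7.8
  S = [[5.2, 4.65],
 [4.65, 7.8]].

Step 3 — invert S. det(S) = 5.2·7.8 - (4.65)² = 18.9375.
  S^{-1} = (1/det) · [[d, -b], [-b, a]] = [[0.4119, -0.2455],
 [-0.2455, 0.2746]].

Step 4 — quadratic form (x̄ - mu_0)^T · S^{-1} · (x̄ - mu_0):
  S^{-1} · (x̄ - mu_0) = (0.6416, -0.4594),
  (x̄ - mu_0)^T · [...] = (1.2)·(0.6416) + (-0.6)·(-0.4594) = 1.0455.

Step 5 — scale by n: T² = 5 · 1.0455 = 5.2277.

T² ≈ 5.2277


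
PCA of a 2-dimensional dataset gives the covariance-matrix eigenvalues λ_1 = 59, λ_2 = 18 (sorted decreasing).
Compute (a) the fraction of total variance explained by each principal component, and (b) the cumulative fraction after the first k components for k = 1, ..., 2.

Step 1 — total variance = trace(Sigma) = Σ λ_i = 59 + 18 = 77.

Step 2 — fraction explained by component i = λ_i / Σ λ:
  PC1: 59/77 = 0.7662
  PC2: 18/77 = 0.2338

Step 3 — cumulative fraction after k components = (λ_1 + ... + λ_k) / Σ λ:
  k = 1: 59/77 = 0.7662
  k = 2: (59 + 18)/77 = 77/77 = 1

Summary (fraction, with percent):

explained: PC1 0.7662 (76.62%), PC2 0.2338 (23.38%);  cumulative: 0.7662, 1


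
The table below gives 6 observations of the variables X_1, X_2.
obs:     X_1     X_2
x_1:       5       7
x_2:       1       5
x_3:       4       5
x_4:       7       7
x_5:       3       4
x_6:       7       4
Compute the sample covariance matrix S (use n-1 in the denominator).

Step 1 — column means:
  mean(X_1) = (5 + 1 + 4 + 7 + 3 + 7) / 6 = 27/6 = 4.5
  mean(X_2) = (7 + 5 + 5 + 7 + 4 + 4) / 6 = 32/6 = 5.3333

Step 2 — sample covariance S[i,j] = (1/(n-1)) · Σ_k (x_{k,i} - mean_i) · (x_{k,j} - mean_j), with n-1 = 5.
  S[X_1,X_1] = ((0.5)·(0.5) + (-3.5)·(-3.5) + (-0.5)·(-0.5) + (2.5)·(2.5) + (-1.5)·(-1.5) + (2.5)·(2.5)) / 5 = 27.5/5 = 5.5
  S[X_1,X_2] = ((0.5)·(1.6667) + (-3.5)·(-0.3333) + (-0.5)·(-0.3333) + (2.5)·(1.6667) + (-1.5)·(-1.3333) + (2.5)·(-1.3333)) / 5 = 5/5 = 1
  S[X_2,X_2] = ((1.6667)·(1.6667) + (-0.3333)·(-0.3333) + (-0.3333)·(-0.3333) + (1.6667)·(1.6667) + (-1.3333)·(-1.3333) + (-1.3333)·(-1.3333)) / 5 = 9.3333/5 = 1.8667

S is symmetric (S[j,i] = S[i,j]). Assembling:

S = [[5.5, 1],
 [1, 1.8667]]


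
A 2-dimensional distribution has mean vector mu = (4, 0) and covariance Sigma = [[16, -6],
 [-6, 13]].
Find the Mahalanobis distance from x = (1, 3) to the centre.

Step 1 — centre the observation: (x - mu) = (-3, 3).

Step 2 — invert Sigma. det(Sigma) = 16·13 - (-6)² = 172.
  Sigma^{-1} = (1/det) · [[d, -b], [-b, a]] = [[0.0756, 0.0349],
 [0.0349, 0.093]].

Step 3 — form the quadratic (x - mu)^T · Sigma^{-1} · (x - mu):
  Sigma^{-1} · (x - mu) = (-0.1221, 0.1744).
  (x - mu)^T · [Sigma^{-1} · (x - mu)] = (-3)·(-0.1221) + (3)·(0.1744) = 0.8895.

Step 4 — take square root: d = √(0.8895) ≈ 0.9432.

d(x, mu) = √(0.8895) ≈ 0.9432


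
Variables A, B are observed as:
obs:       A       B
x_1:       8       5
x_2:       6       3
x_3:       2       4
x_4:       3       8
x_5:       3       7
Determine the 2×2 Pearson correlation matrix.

Step 1 — column means:
  mean(A) = (8 + 6 + 2 + 3 + 3) / 5 = 22/5 = 4.4
  mean(B) = (5 + 3 + 4 + 8 + 7) / 5 = 27/5 = 5.4

Step 2 — sample variances and covariances s[i,j] = (1/(n-1)) · Σ_k (x_{k,i} - mean_i) · (x_{k,j} - mean_j), with n-1 = 4:
  s[A,A] = ((3.6)·(3.6) + (1.6)·(1.6) + (-2.4)·(-2.4) + (-1.4)·(-1.4) + (-1.4)·(-1.4)) / 4 = 25.2/4 = 6.3
  s[A,B] = ((3.6)·(-0.4) + (1.6)·(-2.4) + (-2.4)·(-1.4) + (-1.4)·(2.6) + (-1.4)·(1.6)) / 4 = -7.8/4 = -1.95
  s[B,B] = ((-0.4)·(-0.4) + (-2.4)·(-2.4) + (-1.4)·(-1.4) + (2.6)·(2.6) + (1.6)·(1.6)) / 4 = 17.2/4 = 4.3
  Sample standard deviations s_i = √(s[i,i]):
  s(A) = √(6.3) = 2.51
  s(B) = √(4.3) = 2.0736

Step 3 — r_{ij} = s_{ij} / (s_i · s_j):
  r[A,A] = 1 (diagonal).
  r[A,B] = -1.95 / (2.51 · 2.0736) = -1.95 / 5.2048 = -0.3747
  r[B,B] = 1 (diagonal).

R is symmetric with unit diagonal. Assembling:

R = [[1, -0.3747],
 [-0.3747, 1]]


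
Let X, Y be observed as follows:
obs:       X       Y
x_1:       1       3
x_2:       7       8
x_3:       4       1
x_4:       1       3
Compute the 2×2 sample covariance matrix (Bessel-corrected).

Step 1 — column means:
  mean(X) = (1 + 7 + 4 + 1) / 4 = 13/4 = 3.25
  mean(Y) = (3 + 8 + 1 + 3) / 4 = 15/4 = 3.75

Step 2 — sample covariance S[i,j] = (1/(n-1)) · Σ_k (x_{k,i} - mean_i) · (x_{k,j} - mean_j), with n-1 = 3.
  S[X,X] = ((-2.25)·(-2.25) + (3.75)·(3.75) + (0.75)·(0.75) + (-2.25)·(-2.25)) / 3 = 24.75/3 = 8.25
  S[X,Y] = ((-2.25)·(-0.75) + (3.75)·(4.25) + (0.75)·(-2.75) + (-2.25)·(-0.75)) / 3 = 17.25/3 = 5.75
  S[Y,Y] = ((-0.75)·(-0.75) + (4.25)·(4.25) + (-2.75)·(-2.75) + (-0.75)·(-0.75)) / 3 = 26.75/3 = 8.9167

S is symmetric (S[j,i] = S[i,j]). Assembling:

S = [[8.25, 5.75],
 [5.75, 8.9167]]


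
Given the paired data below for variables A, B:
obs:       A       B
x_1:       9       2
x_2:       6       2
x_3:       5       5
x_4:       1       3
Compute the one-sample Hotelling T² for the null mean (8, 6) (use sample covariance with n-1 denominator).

Step 1 — sample mean vector:
  mean(A) = (9 + 6 + 5 + 1) / 4 = 21/4 = 5.25
  mean(B) = (2 + 2 + 5 + 3) / 4 = 12/4 = 3
  x̄ = (5.25, 3),  deviation x̄ - mu_0 = (5.25, 3) - (8, 6) = (-2.75, -3).

Step 2 — sample covariance matrix, S[i,j] = (1/(n-1)) · Σ_k (x_{k,i} - mean_i) · (x_{k,j} - mean_j), divisor n-1 = 3:
  S[A,A] = ((3.75)·(3.75) + (0.75)·(0.75) + (-0.25)·(-0.25) + (-4.25)·(-4.25)) / 3 = 32.75/3 = 10.9167
  S[A,B] = ((3.75)·(-1) + (0.75)·(-1) + (-0.25)·(2) + (-4.25)·(0)) / 3 = -5/3 = -1.6667
  S[B,B] = ((-1)·(-1) + (-1)·(-1) + (2)·(2) + (0)·(0)) / 3 = 6/3 = 2
  S = [[10.9167, -1.6667],
 [-1.6667, 2]].

Step 3 — invert S. det(S) = 10.9167·2 - (-1.6667)² = 19.0556.
  S^{-1} = (1/det) · [[d, -b], [-b, a]] = [[0.105, 0.0875],
 [0.0875, 0.5729]].

Step 4 — quadratic form (x̄ - mu_0)^T · S^{-1} · (x̄ - mu_0):
  S^{-1} · (x̄ - mu_0) = (-0.551, -1.9592),
  (x̄ - mu_0)^T · [...] = (-2.75)·(-0.551) + (-3)·(-1.9592) = 7.3929.

Step 5 — scale by n: T² = 4 · 7.3929 = 29.5714.

T² ≈ 29.5714


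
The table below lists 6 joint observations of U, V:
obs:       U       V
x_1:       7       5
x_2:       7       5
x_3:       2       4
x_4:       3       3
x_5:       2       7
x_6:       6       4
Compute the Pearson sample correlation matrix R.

Step 1 — column means:
  mean(U) = (7 + 7 + 2 + 3 + 2 + 6) / 6 = 27/6 = 4.5
  mean(V) = (5 + 5 + 4 + 3 + 7 + 4) / 6 = 28/6 = 4.6667

Step 2 — sample variances and covariances s[i,j] = (1/(n-1)) · Σ_k (x_{k,i} - mean_i) · (x_{k,j} - mean_j), with n-1 = 5:
  s[U,U] = ((2.5)·(2.5) + (2.5)·(2.5) + (-2.5)·(-2.5) + (-1.5)·(-1.5) + (-2.5)·(-2.5) + (1.5)·(1.5)) / 5 = 29.5/5 = 5.9
  s[U,V] = ((2.5)·(0.3333) + (2.5)·(0.3333) + (-2.5)·(-0.6667) + (-1.5)·(-1.6667) + (-2.5)·(2.3333) + (1.5)·(-0.6667)) / 5 = -1/5 = -0.2
  s[V,V] = ((0.3333)·(0.3333) + (0.3333)·(0.3333) + (-0.6667)·(-0.6667) + (-1.6667)·(-1.6667) + (2.3333)·(2.3333) + (-0.6667)·(-0.6667)) / 5 = 9.3333/5 = 1.8667
  Sample standard deviations s_i = √(s[i,i]):
  s(U) = √(5.9) = 2.429
  s(V) = √(1.8667) = 1.3663

Step 3 — r_{ij} = s_{ij} / (s_i · s_j):
  r[U,U] = 1 (diagonal).
  r[U,V] = -0.2 / (2.429 · 1.3663) = -0.2 / 3.3186 = -0.0603
  r[V,V] = 1 (diagonal).

R is symmetric with unit diagonal. Assembling:

R = [[1, -0.0603],
 [-0.0603, 1]]


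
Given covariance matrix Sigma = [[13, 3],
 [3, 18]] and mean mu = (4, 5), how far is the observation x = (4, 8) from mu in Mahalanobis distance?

Step 1 — centre the observation: (x - mu) = (0, 3).

Step 2 — invert Sigma. det(Sigma) = 13·18 - (3)² = 225.
  Sigma^{-1} = (1/det) · [[d, -b], [-b, a]] = [[0.08, -0.0133],
 [-0.0133, 0.0578]].

Step 3 — form the quadratic (x - mu)^T · Sigma^{-1} · (x - mu):
  Sigma^{-1} · (x - mu) = (-0.04, 0.1733).
  (x - mu)^T · [Sigma^{-1} · (x - mu)] = (0)·(-0.04) + (3)·(0.1733) = 0.52.

Step 4 — take square root: d = √(0.52) ≈ 0.7211.

d(x, mu) = √(0.52) ≈ 0.7211


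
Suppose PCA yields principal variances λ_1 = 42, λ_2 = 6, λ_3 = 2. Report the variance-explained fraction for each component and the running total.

Step 1 — total variance = trace(Sigma) = Σ λ_i = 42 + 6 + 2 = 50.

Step 2 — fraction explained by component i = λ_i / Σ λ:
  PC1: 42/50 = 0.84
  PC2: 6/50 = 0.12
  PC3: 2/50 = 0.04

Step 3 — cumulative fraction after k components = (λ_1 + ... + λ_k) / Σ λ:
  k = 1: 42/50 = 0.84
  k = 2: (42 + 6)/50 = 48/50 = 0.96
  k = 3: (42 + 6 + 2)/50 = 50/50 = 1

Summary (fraction, with percent):

explained: PC1 0.84 (84%), PC2 0.12 (12%), PC3 0.04 (4%);  cumulative: 0.84, 0.96, 1


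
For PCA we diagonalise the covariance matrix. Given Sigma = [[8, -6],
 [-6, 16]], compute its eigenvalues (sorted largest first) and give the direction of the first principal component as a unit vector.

Step 1 — characteristic polynomial of 2×2 Sigma:
  det(Sigma - λI) = λ² - trace · λ + det = 0.
  trace = 8 + 16 = 24, det = 8·16 - (-6)² = 92.
Step 2 — discriminant:
  Δ = trace² - 4·det = 576 - 368 = 208.
Step 3 — eigenvalues:
  λ = (trace ± √Δ)/2 = (24 ± 14.4222)/2,
  λ_1 = 19.2111,  λ_2 = 4.7889.

Step 4 — unit eigenvector for λ_1: solve (Sigma - λ_1 I)v = 0. First row:
  (8 - 19.2111)·v_x + (-6)·v_y = 0, i.e. (-11.2111)·v_x + (-6)·v_y = 0,
  so v ∝ (b, λ_1 - a) = (-6, 11.2111); multiply by -1 so the first entry is positive: u = (6, -11.2111).
  ||u|| = √((6)² + (-11.2111)²) = √(161.6888) ≈ 12.7157,
  v_1 = u/||u|| ≈ (0.4719, -0.8817) (||v_1|| = 1).

λ_1 = 19.2111,  λ_2 = 4.7889;  v_1 ≈ (0.4719, -0.8817)


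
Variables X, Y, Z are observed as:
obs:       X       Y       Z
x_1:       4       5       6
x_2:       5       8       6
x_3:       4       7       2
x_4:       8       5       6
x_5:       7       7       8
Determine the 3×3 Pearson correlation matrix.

Step 1 — column means:
  mean(X) = (4 + 5 + 4 + 8 + 7) / 5 = 28/5 = 5.6
  mean(Y) = (5 + 8 + 7 + 5 + 7) / 5 = 32/5 = 6.4
  mean(Z) = (6 + 6 + 2 + 6 + 8) / 5 = 28/5 = 5.6

Step 2 — sample variances and covariances s[i,j] = (1/(n-1)) · Σ_k (x_{k,i} - mean_i) · (x_{k,j} - mean_j), with n-1 = 4:
  s[X,X] = ((-1.6)·(-1.6) + (-0.6)·(-0.6) + (-1.6)·(-1.6) + (2.4)·(2.4) + (1.4)·(1.4)) / 4 = 13.2/4 = 3.3
  s[X,Y] = ((-1.6)·(-1.4) + (-0.6)·(1.6) + (-1.6)·(0.6) + (2.4)·(-1.4) + (1.4)·(0.6)) / 4 = -2.2/4 = -0.55
  s[X,Z] = ((-1.6)·(0.4) + (-0.6)·(0.4) + (-1.6)·(-3.6) + (2.4)·(0.4) + (1.4)·(2.4)) / 4 = 9.2/4 = 2.3
  s[Y,Y] = ((-1.4)·(-1.4) + (1.6)·(1.6) + (0.6)·(0.6) + (-1.4)·(-1.4) + (0.6)·(0.6)) / 4 = 7.2/4 = 1.8
  s[Y,Z] = ((-1.4)·(0.4) + (1.6)·(0.4) + (0.6)·(-3.6) + (-1.4)·(0.4) + (0.6)·(2.4)) / 4 = -1.2/4 = -0.3
  s[Z,Z] = ((0.4)·(0.4) + (0.4)·(0.4) + (-3.6)·(-3.6) + (0.4)·(0.4) + (2.4)·(2.4)) / 4 = 19.2/4 = 4.8
  Sample standard deviations s_i = √(s[i,i]):
  s(X) = √(3.3) = 1.8166
  s(Y) = √(1.8) = 1.3416
  s(Z) = √(4.8) = 2.1909

Step 3 — r_{ij} = s_{ij} / (s_i · s_j):
  r[X,X] = 1 (diagonal).
  r[X,Y] = -0.55 / (1.8166 · 1.3416) = -0.55 / 2.4372 = -0.2257
  r[X,Z] = 2.3 / (1.8166 · 2.1909) = 2.3 / 3.9799 = 0.5779
  r[Y,Y] = 1 (diagonal).
  r[Y,Z] = -0.3 / (1.3416 · 2.1909) = -0.3 / 2.9394 = -0.1021
  r[Z,Z] = 1 (diagonal).

R is symmetric with unit diagonal. Assembling:

R = [[1, -0.2257, 0.5779],
 [-0.2257, 1, -0.1021],
 [0.5779, -0.1021, 1]]


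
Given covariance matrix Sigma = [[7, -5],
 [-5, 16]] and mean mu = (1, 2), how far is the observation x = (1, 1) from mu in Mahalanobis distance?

Step 1 — centre the observation: (x - mu) = (0, -1).

Step 2 — invert Sigma. det(Sigma) = 7·16 - (-5)² = 87.
  Sigma^{-1} = (1/det) · [[d, -b], [-b, a]] = [[0.1839, 0.0575],
 [0.0575, 0.0805]].

Step 3 — form the quadratic (x - mu)^T · Sigma^{-1} · (x - mu):
  Sigma^{-1} · (x - mu) = (-0.0575, -0.0805).
  (x - mu)^T · [Sigma^{-1} · (x - mu)] = (0)·(-0.0575) + (-1)·(-0.0805) = 0.0805.

Step 4 — take square root: d = √(0.0805) ≈ 0.2837.

d(x, mu) = √(0.0805) ≈ 0.2837


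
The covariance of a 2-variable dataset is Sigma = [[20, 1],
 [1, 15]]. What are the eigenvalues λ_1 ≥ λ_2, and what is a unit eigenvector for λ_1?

Step 1 — characteristic polynomial of 2×2 Sigma:
  det(Sigma - λI) = λ² - trace · λ + det = 0.
  trace = 20 + 15 = 35, det = 20·15 - (1)² = 299.
Step 2 — discriminant:
  Δ = trace² - 4·det = 1225 - 1196 = 29.
Step 3 — eigenvalues:
  λ = (trace ± √Δ)/2 = (35 ± 5.3852)/2,
  λ_1 = 20.1926,  λ_2 = 14.8074.

Step 4 — unit eigenvector for λ_1: solve (Sigma - λ_1 I)v = 0. First row:
  (20 - 20.1926)·v_x + (1)·v_y = 0, i.e. (-0.1926)·v_x + (1)·v_y = 0,
  so v ∝ (b, λ_1 - a) = (1, 0.1926) = u.
  ||u|| = √((1)² + (0.1926)²) = √(1.0371) ≈ 1.0184,
  v_1 = u/||u|| ≈ (0.982, 0.1891) (||v_1|| = 1).

λ_1 = 20.1926,  λ_2 = 14.8074;  v_1 ≈ (0.982, 0.1891)


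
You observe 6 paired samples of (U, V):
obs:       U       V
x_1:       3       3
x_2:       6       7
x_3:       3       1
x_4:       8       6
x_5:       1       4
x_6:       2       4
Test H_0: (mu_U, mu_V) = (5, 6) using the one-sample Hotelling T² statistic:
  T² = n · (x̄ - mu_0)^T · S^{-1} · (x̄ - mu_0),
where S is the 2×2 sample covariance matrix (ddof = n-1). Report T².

Step 1 — sample mean vector:
  mean(U) = (3 + 6 + 3 + 8 + 1 + 2) / 6 = 23/6 = 3.8333
  mean(V) = (3 + 7 + 1 + 6 + 4 + 4) / 6 = 25/6 = 4.1667
  x̄ = (3.8333, 4.1667),  deviation x̄ - mu_0 = (3.8333, 4.1667) - (5, 6) = (-1.1667, -1.8333).

Step 2 — sample covariance matrix, S[i,j] = (1/(n-1)) · Σ_k (x_{k,i} - mean_i) · (x_{k,j} - mean_j), divisor n-1 = 5:
  S[U,U] = ((-0.8333)·(-0.8333) + (2.1667)·(2.1667) + (-0.8333)·(-0.8333) + (4.1667)·(4.1667) + (-2.8333)·(-2.8333) + (-1.8333)·(-1.8333)) / 5 = 34.8333/5 = 6.9667
  S[U,V] = ((-0.8333)·(-1.1667) + (2.1667)·(2.8333) + (-0.8333)·(-3.1667) + (4.1667)·(1.8333) + (-2.8333)·(-0.1667) + (-1.8333)·(-0.1667)) / 5 = 18.1667/5 = 3.6333
  S[V,V] = ((-1.1667)·(-1.1667) + (2.8333)·(2.8333) + (-3.1667)·(-3.1667) + (1.8333)·(1.8333) + (-0.1667)·(-0.1667) + (-0.1667)·(-0.1667)) / 5 = 22.8333/5 = 4.5667
  S = [[6.9667, 3.6333],
 [3.6333, 4.5667]].

Step 3 — invert S. det(S) = 6.9667·4.5667 - (3.6333)² = 18.6133.
  S^{-1} = (1/det) · [[d, -b], [-b, a]] = [[0.2453, -0.1952],
 [-0.1952, 0.3743]].

Step 4 — quadratic form (x̄ - mu_0)^T · S^{-1} · (x̄ - mu_0):
  S^{-1} · (x̄ - mu_0) = (0.0716, -0.4585),
  (x̄ - mu_0)^T · [...] = (-1.1667)·(0.0716) + (-1.8333)·(-0.4585) = 0.7569.

Step 5 — scale by n: T² = 6 · 0.7569 = 4.5415.

T² ≈ 4.5415


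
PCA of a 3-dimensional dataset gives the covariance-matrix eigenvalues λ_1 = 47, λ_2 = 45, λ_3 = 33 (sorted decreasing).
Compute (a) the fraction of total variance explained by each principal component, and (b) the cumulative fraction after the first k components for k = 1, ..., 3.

Step 1 — total variance = trace(Sigma) = Σ λ_i = 47 + 45 + 33 = 125.

Step 2 — fraction explained by component i = λ_i / Σ λ:
  PC1: 47/125 = 0.376
  PC2: 45/125 = 0.36
  PC3: 33/125 = 0.264

Step 3 — cumulative fraction after k components = (λ_1 + ... + λ_k) / Σ λ:
  k = 1: 47/125 = 0.376
  k = 2: (47 + 45)/125 = 92/125 = 0.736
  k = 3: (47 + 45 + 33)/125 = 125/125 = 1

Summary (fraction, with percent):

explained: PC1 0.376 (37.6%), PC2 0.36 (36%), PC3 0.264 (26.4%);  cumulative: 0.376, 0.736, 1


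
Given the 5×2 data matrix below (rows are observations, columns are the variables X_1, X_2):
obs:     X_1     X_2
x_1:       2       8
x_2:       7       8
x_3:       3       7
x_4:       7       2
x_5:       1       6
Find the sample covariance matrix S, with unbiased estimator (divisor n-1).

Step 1 — column means:
  mean(X_1) = (2 + 7 + 3 + 7 + 1) / 5 = 20/5 = 4
  mean(X_2) = (8 + 8 + 7 + 2 + 6) / 5 = 31/5 = 6.2

Step 2 — sample covariance S[i,j] = (1/(n-1)) · Σ_k (x_{k,i} - mean_i) · (x_{k,j} - mean_j), with n-1 = 4.
  S[X_1,X_1] = ((-2)·(-2) + (3)·(3) + (-1)·(-1) + (3)·(3) + (-3)·(-3)) / 4 = 32/4 = 8
  S[X_1,X_2] = ((-2)·(1.8) + (3)·(1.8) + (-1)·(0.8) + (3)·(-4.2) + (-3)·(-0.2)) / 4 = -11/4 = -2.75
  S[X_2,X_2] = ((1.8)·(1.8) + (1.8)·(1.8) + (0.8)·(0.8) + (-4.2)·(-4.2) + (-0.2)·(-0.2)) / 4 = 24.8/4 = 6.2

S is symmetric (S[j,i] = S[i,j]). Assembling:

S = [[8, -2.75],
 [-2.75, 6.2]]


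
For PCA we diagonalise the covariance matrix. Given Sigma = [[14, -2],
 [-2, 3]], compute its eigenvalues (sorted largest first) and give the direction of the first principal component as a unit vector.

Step 1 — characteristic polynomial of 2×2 Sigma:
  det(Sigma - λI) = λ² - trace · λ + det = 0.
  trace = 14 + 3 = 17, det = 14·3 - (-2)² = 38.
Step 2 — discriminant:
  Δ = trace² - 4·det = 289 - 152 = 137.
Step 3 — eigenvalues:
  λ = (trace ± √Δ)/2 = (17 ± 11.7047)/2,
  λ_1 = 14.3523,  λ_2 = 2.6477.

Step 4 — unit eigenvector for λ_1: solve (Sigma - λ_1 I)v = 0. First row:
  (14 - 14.3523)·v_x + (-2)·v_y = 0, i.e. (-0.3523)·v_x + (-2)·v_y = 0,
  so v ∝ (b, λ_1 - a) = (-2, 0.3523); multiply by -1 so the first entry is positive: u = (2, -0.3523).
  ||u|| = √((2)² + (-0.3523)²) = √(4.1242) ≈ 2.0308,
  v_1 = u/||u|| ≈ (0.9848, -0.1735) (||v_1|| = 1).

λ_1 = 14.3523,  λ_2 = 2.6477;  v_1 ≈ (0.9848, -0.1735)


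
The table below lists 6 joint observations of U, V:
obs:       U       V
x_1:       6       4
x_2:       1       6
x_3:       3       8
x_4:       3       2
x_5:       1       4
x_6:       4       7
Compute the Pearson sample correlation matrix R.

Step 1 — column means:
  mean(U) = (6 + 1 + 3 + 3 + 1 + 4) / 6 = 18/6 = 3
  mean(V) = (4 + 6 + 8 + 2 + 4 + 7) / 6 = 31/6 = 5.1667

Step 2 — sample variances and covariances s[i,j] = (1/(n-1)) · Σ_k (x_{k,i} - mean_i) · (x_{k,j} - mean_j), with n-1 = 5:
  s[U,U] = ((3)·(3) + (-2)·(-2) + (0)·(0) + (0)·(0) + (-2)·(-2) + (1)·(1)) / 5 = 18/5 = 3.6
  s[U,V] = ((3)·(-1.1667) + (-2)·(0.8333) + (0)·(2.8333) + (0)·(-3.1667) + (-2)·(-1.1667) + (1)·(1.8333)) / 5 = -1/5 = -0.2
  s[V,V] = ((-1.1667)·(-1.1667) + (0.8333)·(0.8333) + (2.8333)·(2.8333) + (-3.1667)·(-3.1667) + (-1.1667)·(-1.1667) + (1.8333)·(1.8333)) / 5 = 24.8333/5 = 4.9667
  Sample standard deviations s_i = √(s[i,i]):
  s(U) = √(3.6) = 1.8974
  s(V) = √(4.9667) = 2.2286

Step 3 — r_{ij} = s_{ij} / (s_i · s_j):
  r[U,U] = 1 (diagonal).
  r[U,V] = -0.2 / (1.8974 · 2.2286) = -0.2 / 4.2285 = -0.0473
  r[V,V] = 1 (diagonal).

R is symmetric with unit diagonal. Assembling:

R = [[1, -0.0473],
 [-0.0473, 1]]


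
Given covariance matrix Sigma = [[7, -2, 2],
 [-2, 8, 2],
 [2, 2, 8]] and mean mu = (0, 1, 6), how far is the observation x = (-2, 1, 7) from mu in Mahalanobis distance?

Step 1 — centre the observation: (x - mu) = (-2, 0, 1).

Step 2 — invert Sigma (cofactor / det for 3×3, or solve directly):
  Sigma^{-1} = [[0.1765, 0.0588, -0.0588],
 [0.0588, 0.1529, -0.0529],
 [-0.0588, -0.0529, 0.1529]].

Step 3 — form the quadratic (x - mu)^T · Sigma^{-1} · (x - mu):
  Sigma^{-1} · (x - mu) = (-0.4118, -0.1706, 0.2706).
  (x - mu)^T · [Sigma^{-1} · (x - mu)] = (-2)·(-0.4118) + (0)·(-0.1706) + (1)·(0.2706) = 1.0941.

Step 4 — take square root: d = √(1.0941) ≈ 1.046.

d(x, mu) = √(1.0941) ≈ 1.046


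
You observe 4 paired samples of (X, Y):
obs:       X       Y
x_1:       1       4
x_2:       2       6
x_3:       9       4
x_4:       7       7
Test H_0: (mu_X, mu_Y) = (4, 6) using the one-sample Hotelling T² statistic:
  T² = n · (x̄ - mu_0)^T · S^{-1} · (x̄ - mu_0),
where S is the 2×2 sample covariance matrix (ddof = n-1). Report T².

Step 1 — sample mean vector:
  mean(X) = (1 + 2 + 9 + 7) / 4 = 19/4 = 4.75
  mean(Y) = (4 + 6 + 4 + 7) / 4 = 21/4 = 5.25
  x̄ = (4.75, 5.25),  deviation x̄ - mu_0 = (4.75, 5.25) - (4, 6) = (0.75, -0.75).

Step 2 — sample covariance matrix, S[i,j] = (1/(n-1)) · Σ_k (x_{k,i} - mean_i) · (x_{k,j} - mean_j), divisor n-1 = 3:
  S[X,X] = ((-3.75)·(-3.75) + (-2.75)·(-2.75) + (4.25)·(4.25) + (2.25)·(2.25)) / 3 = 44.75/3 = 14.9167
  S[X,Y] = ((-3.75)·(-1.25) + (-2.75)·(0.75) + (4.25)·(-1.25) + (2.25)·(1.75)) / 3 = 1.25/3 = 0.4167
  S[Y,Y] = ((-1.25)·(-1.25) + (0.75)·(0.75) + (-1.25)·(-1.25) + (1.75)·(1.75)) / 3 = 6.75/3 = 2.25
  S = [[14.9167, 0.4167],
 [0.4167, 2.25]].

Step 3 — invert S. det(S) = 14.9167·2.25 - (0.4167)² = 33.3889.
  S^{-1} = (1/det) · [[d, -b], [-b, a]] = [[0.0674, -0.0125],
 [-0.0125, 0.4468]].

Step 4 — quadratic form (x̄ - mu_0)^T · S^{-1} · (x̄ - mu_0):
  S^{-1} · (x̄ - mu_0) = (0.0599, -0.3444),
  (x̄ - mu_0)^T · [...] = (0.75)·(0.0599) + (-0.75)·(-0.3444) = 0.3032.

Step 5 — scale by n: T² = 4 · 0.3032 = 1.213.

T² ≈ 1.213


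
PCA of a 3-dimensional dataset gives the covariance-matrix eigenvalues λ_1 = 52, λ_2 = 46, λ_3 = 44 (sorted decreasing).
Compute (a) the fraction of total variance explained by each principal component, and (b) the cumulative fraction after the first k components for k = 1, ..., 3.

Step 1 — total variance = trace(Sigma) = Σ λ_i = 52 + 46 + 44 = 142.

Step 2 — fraction explained by component i = λ_i / Σ λ:
  PC1: 52/142 = 0.3662
  PC2: 46/142 = 0.3239
  PC3: 44/142 = 0.3099

Step 3 — cumulative fraction after k components = (λ_1 + ... + λ_k) / Σ λ:
  k = 1: 52/142 = 0.3662
  k = 2: (52 + 46)/142 = 98/142 = 0.6901
  k = 3: (52 + 46 + 44)/142 = 142/142 = 1

Summary (fraction, with percent):

explained: PC1 0.3662 (36.62%), PC2 0.3239 (32.39%), PC3 0.3099 (30.99%);  cumulative: 0.3662, 0.6901, 1


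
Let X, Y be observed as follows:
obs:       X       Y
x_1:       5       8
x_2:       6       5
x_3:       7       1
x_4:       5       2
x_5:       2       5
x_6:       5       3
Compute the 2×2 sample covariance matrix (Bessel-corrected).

Step 1 — column means:
  mean(X) = (5 + 6 + 7 + 5 + 2 + 5) / 6 = 30/6 = 5
  mean(Y) = (8 + 5 + 1 + 2 + 5 + 3) / 6 = 24/6 = 4

Step 2 — sample covariance S[i,j] = (1/(n-1)) · Σ_k (x_{k,i} - mean_i) · (x_{k,j} - mean_j), with n-1 = 5.
  S[X,X] = ((0)·(0) + (1)·(1) + (2)·(2) + (0)·(0) + (-3)·(-3) + (0)·(0)) / 5 = 14/5 = 2.8
  S[X,Y] = ((0)·(4) + (1)·(1) + (2)·(-3) + (0)·(-2) + (-3)·(1) + (0)·(-1)) / 5 = -8/5 = -1.6
  S[Y,Y] = ((4)·(4) + (1)·(1) + (-3)·(-3) + (-2)·(-2) + (1)·(1) + (-1)·(-1)) / 5 = 32/5 = 6.4

S is symmetric (S[j,i] = S[i,j]). Assembling:

S = [[2.8, -1.6],
 [-1.6, 6.4]]


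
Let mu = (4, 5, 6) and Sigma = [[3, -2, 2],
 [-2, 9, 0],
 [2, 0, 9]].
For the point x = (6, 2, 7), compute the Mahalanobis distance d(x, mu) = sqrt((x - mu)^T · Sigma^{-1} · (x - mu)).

Step 1 — centre the observation: (x - mu) = (2, -3, 1).

Step 2 — invert Sigma (cofactor / det for 3×3, or solve directly):
  Sigma^{-1} = [[0.4737, 0.1053, -0.1053],
 [0.1053, 0.1345, -0.0234],
 [-0.1053, -0.0234, 0.1345]].

Step 3 — form the quadratic (x - mu)^T · Sigma^{-1} · (x - mu):
  Sigma^{-1} · (x - mu) = (0.5263, -0.2164, -0.0058).
  (x - mu)^T · [Sigma^{-1} · (x - mu)] = (2)·(0.5263) + (-3)·(-0.2164) + (1)·(-0.0058) = 1.6959.

Step 4 — take square root: d = √(1.6959) ≈ 1.3023.

d(x, mu) = √(1.6959) ≈ 1.3023


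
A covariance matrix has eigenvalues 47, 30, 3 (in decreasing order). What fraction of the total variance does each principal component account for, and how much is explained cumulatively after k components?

Step 1 — total variance = trace(Sigma) = Σ λ_i = 47 + 30 + 3 = 80.

Step 2 — fraction explained by component i = λ_i / Σ λ:
  PC1: 47/80 = 0.5875
  PC2: 30/80 = 0.375
  PC3: 3/80 = 0.0375

Step 3 — cumulative fraction after k components = (λ_1 + ... + λ_k) / Σ λ:
  k = 1: 47/80 = 0.5875
  k = 2: (47 + 30)/80 = 77/80 = 0.9625
  k = 3: (47 + 30 + 3)/80 = 80/80 = 1

Summary (fraction, with percent):

explained: PC1 0.5875 (58.75%), PC2 0.375 (37.5%), PC3 0.0375 (3.75%);  cumulative: 0.5875, 0.9625, 1


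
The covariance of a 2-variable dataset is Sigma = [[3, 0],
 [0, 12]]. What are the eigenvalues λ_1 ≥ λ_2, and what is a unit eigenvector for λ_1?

Step 1 — characteristic polynomial of 2×2 Sigma:
  det(Sigma - λI) = λ² - trace · λ + det = 0.
  trace = 3 + 12 = 15, det = 3·12 - (0)² = 36.
Step 2 — discriminant:
  Δ = trace² - 4·det = 225 - 144 = 81.
Step 3 — eigenvalues:
  λ = (trace ± √Δ)/2 = (15 ± 9)/2,
  λ_1 = 12,  λ_2 = 3.

Step 4 — unit eigenvector for λ_1: Sigma is diagonal, so its eigenvectors are the coordinate axes. λ_1 = 12 is the diagonal entry on the second coordinate axis, hence
  v_1 = (0, 1) (||v_1|| = 1).

λ_1 = 12,  λ_2 = 3;  v_1 ≈ (0, 1)


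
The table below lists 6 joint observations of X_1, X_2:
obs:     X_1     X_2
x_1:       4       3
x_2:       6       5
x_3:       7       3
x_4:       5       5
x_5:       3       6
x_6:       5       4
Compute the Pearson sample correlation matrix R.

Step 1 — column means:
  mean(X_1) = (4 + 6 + 7 + 5 + 3 + 5) / 6 = 30/6 = 5
  mean(X_2) = (3 + 5 + 3 + 5 + 6 + 4) / 6 = 26/6 = 4.3333

Step 2 — sample variances and covariances s[i,j] = (1/(n-1)) · Σ_k (x_{k,i} - mean_i) · (x_{k,j} - mean_j), with n-1 = 5:
  s[X_1,X_1] = ((-1)·(-1) + (1)·(1) + (2)·(2) + (0)·(0) + (-2)·(-2) + (0)·(0)) / 5 = 10/5 = 2
  s[X_1,X_2] = ((-1)·(-1.3333) + (1)·(0.6667) + (2)·(-1.3333) + (0)·(0.6667) + (-2)·(1.6667) + (0)·(-0.3333)) / 5 = -4/5 = -0.8
  s[X_2,X_2] = ((-1.3333)·(-1.3333) + (0.6667)·(0.6667) + (-1.3333)·(-1.3333) + (0.6667)·(0.6667) + (1.6667)·(1.6667) + (-0.3333)·(-0.3333)) / 5 = 7.3333/5 = 1.4667
  Sample standard deviations s_i = √(s[i,i]):
  s(X_1) = √(2) = 1.4142
  s(X_2) = √(1.4667) = 1.2111

Step 3 — r_{ij} = s_{ij} / (s_i · s_j):
  r[X_1,X_1] = 1 (diagonal).
  r[X_1,X_2] = -0.8 / (1.4142 · 1.2111) = -0.8 / 1.7127 = -0.4671
  r[X_2,X_2] = 1 (diagonal).

R is symmetric with unit diagonal. Assembling:

R = [[1, -0.4671],
 [-0.4671, 1]]


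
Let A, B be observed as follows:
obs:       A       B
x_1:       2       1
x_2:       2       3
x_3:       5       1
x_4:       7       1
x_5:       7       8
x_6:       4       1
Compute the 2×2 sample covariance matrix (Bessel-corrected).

Step 1 — column means:
  mean(A) = (2 + 2 + 5 + 7 + 7 + 4) / 6 = 27/6 = 4.5
  mean(B) = (1 + 3 + 1 + 1 + 8 + 1) / 6 = 15/6 = 2.5

Step 2 — sample covariance S[i,j] = (1/(n-1)) · Σ_k (x_{k,i} - mean_i) · (x_{k,j} - mean_j), with n-1 = 5.
  S[A,A] = ((-2.5)·(-2.5) + (-2.5)·(-2.5) + (0.5)·(0.5) + (2.5)·(2.5) + (2.5)·(2.5) + (-0.5)·(-0.5)) / 5 = 25.5/5 = 5.1
  S[A,B] = ((-2.5)·(-1.5) + (-2.5)·(0.5) + (0.5)·(-1.5) + (2.5)·(-1.5) + (2.5)·(5.5) + (-0.5)·(-1.5)) / 5 = 12.5/5 = 2.5
  S[B,B] = ((-1.5)·(-1.5) + (0.5)·(0.5) + (-1.5)·(-1.5) + (-1.5)·(-1.5) + (5.5)·(5.5) + (-1.5)·(-1.5)) / 5 = 39.5/5 = 7.9

S is symmetric (S[j,i] = S[i,j]). Assembling:

S = [[5.1, 2.5],
 [2.5, 7.9]]


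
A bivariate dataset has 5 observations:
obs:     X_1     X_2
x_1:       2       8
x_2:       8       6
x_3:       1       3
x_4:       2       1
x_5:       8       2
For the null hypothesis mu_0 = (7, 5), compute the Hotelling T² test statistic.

Step 1 — sample mean vector:
  mean(X_1) = (2 + 8 + 1 + 2 + 8) / 5 = 21/5 = 4.2
  mean(X_2) = (8 + 6 + 3 + 1 + 2) / 5 = 20/5 = 4
  x̄ = (4.2, 4),  deviation x̄ - mu_0 = (4.2, 4) - (7, 5) = (-2.8, -1).

Step 2 — sample covariance matrix, S[i,j] = (1/(n-1)) · Σ_k (x_{k,i} - mean_i) · (x_{k,j} - mean_j), divisor n-1 = 4:
  S[X_1,X_1] = ((-2.2)·(-2.2) + (3.8)·(3.8) + (-3.2)·(-3.2) + (-2.2)·(-2.2) + (3.8)·(3.8)) / 4 = 48.8/4 = 12.2
  S[X_1,X_2] = ((-2.2)·(4) + (3.8)·(2) + (-3.2)·(-1) + (-2.2)·(-3) + (3.8)·(-2)) / 4 = 1/4 = 0.25
  S[X_2,X_2] = ((4)·(4) + (2)·(2) + (-1)·(-1) + (-3)·(-3) + (-2)·(-2)) / 4 = 34/4 = 8.5
  S = [[12.2, 0.25],
 [0.25, 8.5]].

Step 3 — invert S. det(S) = 12.2·8.5 - (0.25)² = 103.6375.
  S^{-1} = (1/det) · [[d, -b], [-b, a]] = [[0.082, -0.0024],
 [-0.0024, 0.1177]].

Step 4 — quadratic form (x̄ - mu_0)^T · S^{-1} · (x̄ - mu_0):
  S^{-1} · (x̄ - mu_0) = (-0.2272, -0.111),
  (x̄ - mu_0)^T · [...] = (-2.8)·(-0.2272) + (-1)·(-0.111) = 0.7472.

Step 5 — scale by n: T² = 5 · 0.7472 = 3.7361.

T² ≈ 3.7361
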